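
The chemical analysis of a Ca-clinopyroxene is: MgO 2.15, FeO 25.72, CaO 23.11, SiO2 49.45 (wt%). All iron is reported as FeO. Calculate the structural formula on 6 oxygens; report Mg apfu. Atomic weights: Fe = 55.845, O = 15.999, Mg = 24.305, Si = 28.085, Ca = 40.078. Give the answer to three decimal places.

0.130 Mg apfu

MgO: 2.15/40.304 = 0.05334 mol → 0.05334 mol Mg, 0.05334 mol O.
FeO: 25.72/71.844 = 0.35800 mol → 0.35800 mol Fe, 0.35800 mol O.
CaO: 23.11/56.077 = 0.41211 mol → 0.41211 mol Ca, 0.41211 mol O.
SiO2: 49.45/60.083 = 0.82303 mol → 0.82303 mol Si, 1.64606 mol O.
Total oxygen = 2.46951 mol. Normalization factor = 6/2.46951 = 2.42963.
Mg per 6 O = 0.05334 × 2.42963 = 0.130.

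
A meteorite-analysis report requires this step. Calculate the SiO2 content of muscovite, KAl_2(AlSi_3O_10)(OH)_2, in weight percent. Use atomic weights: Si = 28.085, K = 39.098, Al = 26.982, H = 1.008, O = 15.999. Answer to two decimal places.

Formula mass = 398.303 g/mol.
3 Si → 3.0000 mol SiO2 per formula unit; M(SiO2) = 60.083, so SiO2 mass = 180.249 g.
180.249/398.303 × 100 = 45.25 wt%.

45.25 wt%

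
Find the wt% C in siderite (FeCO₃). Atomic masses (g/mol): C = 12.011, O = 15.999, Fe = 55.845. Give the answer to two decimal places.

Molar mass of FeCO₃: 1·55.845 + 1·12.011 + 3·15.999 = 115.853 g/mol.
Mass of C per formula unit: 1 × 12.011 = 12.011 g.
Weight fraction C = 12.011 / 115.853 = 0.1037.

10.37 wt%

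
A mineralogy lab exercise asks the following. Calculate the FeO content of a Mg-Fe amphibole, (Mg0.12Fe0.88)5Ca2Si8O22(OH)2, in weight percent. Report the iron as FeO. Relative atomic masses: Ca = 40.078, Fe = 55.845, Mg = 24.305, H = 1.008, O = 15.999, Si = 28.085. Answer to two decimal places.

Formula mass = 951.129 g/mol.
4.40 Fe → 4.4000 mol FeO per formula unit; M(FeO) = 71.844, so FeO mass = 316.114 g.
316.114/951.129 × 100 = 33.24 wt%.

33.24 wt%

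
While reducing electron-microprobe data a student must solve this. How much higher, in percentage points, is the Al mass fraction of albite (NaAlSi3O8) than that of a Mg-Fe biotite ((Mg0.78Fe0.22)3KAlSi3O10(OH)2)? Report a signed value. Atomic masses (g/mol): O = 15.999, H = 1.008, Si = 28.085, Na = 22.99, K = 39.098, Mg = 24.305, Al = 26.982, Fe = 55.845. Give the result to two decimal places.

4.13 percentage points

Al in NaAlSi3O8: molar mass 262.219 g/mol; 1×26.982 = 26.982 g → 10.29 wt%.
Al in (Mg0.78Fe0.22)3KAlSi3O10(OH)2: molar mass 438.070 g/mol; 1×26.982 = 26.982 g → 6.16 wt%.
Difference = 10.29 − 6.16 = 4.13 percentage points.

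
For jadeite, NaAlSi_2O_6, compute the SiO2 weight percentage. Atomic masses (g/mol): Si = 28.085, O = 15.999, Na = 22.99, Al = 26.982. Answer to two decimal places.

59.45 wt%

Molar mass of NaAlSi_2O_6 = 1*22.99 + 1*26.982 + 2*28.085 + 6*15.999 = 202.136 g/mol.
Each formula unit contains 2 Si, equivalent to 2/1 = 2.0000 mol SiO2.
M(SiO2) = 1×28.085 + 2×15.999 = 60.083 g/mol.
Mass of SiO2 per formula unit = 2.0000 × 60.083 = 120.166 g.
SiO2 wt% = 120.166 / 202.136 × 100 = 59.45%.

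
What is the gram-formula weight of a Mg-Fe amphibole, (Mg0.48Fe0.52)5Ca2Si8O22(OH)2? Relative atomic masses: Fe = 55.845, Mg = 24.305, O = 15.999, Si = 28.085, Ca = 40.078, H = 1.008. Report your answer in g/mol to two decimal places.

894.36 g/mol

M = 2.40·24.305 + 2.60·55.845 + 2·40.078 + 8·28.085 + 24·15.999 + 2·1.008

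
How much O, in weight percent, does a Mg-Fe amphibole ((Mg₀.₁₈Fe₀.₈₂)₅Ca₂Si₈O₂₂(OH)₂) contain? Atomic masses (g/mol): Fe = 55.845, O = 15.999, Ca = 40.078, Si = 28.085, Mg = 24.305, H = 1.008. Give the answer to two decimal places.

Formula mass = 0.90*24.305 + 4.10*55.845 + 2*40.078 + 8*28.085 + 24*15.999 + 2*1.008 = 941.667 g/mol, of which 383.976 g is O.
So O makes up 383.976/941.667 = 0.4078 of the mass, i.e. 40.78%.

40.78 weight percent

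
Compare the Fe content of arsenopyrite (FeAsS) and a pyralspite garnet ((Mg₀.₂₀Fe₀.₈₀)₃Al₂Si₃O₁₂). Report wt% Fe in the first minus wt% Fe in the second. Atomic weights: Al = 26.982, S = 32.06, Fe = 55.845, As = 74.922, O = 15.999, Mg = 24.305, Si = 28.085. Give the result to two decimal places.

6.31 percentage points

Fe in FeAsS: molar mass 162.827 g/mol; 1×55.845 = 55.845 g → 34.30 wt%.
Fe in (Mg₀.₂₀Fe₀.₈₀)₃Al₂Si₃O₁₂: molar mass 478.818 g/mol; 2.40×55.845 = 134.028 g → 27.99 wt%.
Difference = 34.30 − 27.99 = 6.31 percentage points.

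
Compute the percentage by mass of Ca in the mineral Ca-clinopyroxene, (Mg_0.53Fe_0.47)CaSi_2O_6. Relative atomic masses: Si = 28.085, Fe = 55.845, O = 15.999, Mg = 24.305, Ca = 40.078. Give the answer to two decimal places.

Molar mass of (Mg_0.53Fe_0.47)CaSi_2O_6: 0.53*24.305 + 0.47*55.845 + 1*40.078 + 2*28.085 + 6*15.999 = 231.371 g/mol.
Mass of Ca per formula unit: 1 × 40.078 = 40.078 g.
Weight fraction Ca = 40.078 / 231.371 = 0.1732.

17.32 weight percent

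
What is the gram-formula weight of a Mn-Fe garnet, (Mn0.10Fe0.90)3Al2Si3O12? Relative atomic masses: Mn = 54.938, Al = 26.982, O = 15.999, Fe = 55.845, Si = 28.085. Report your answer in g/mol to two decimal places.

497.47 g/mol

Mn: 0.30 × 54.938 = 16.4814
Fe: 2.70 × 55.845 = 150.7815
Al: 2 × 26.982 = 53.9640
Si: 3 × 28.085 = 84.2550
O: 12 × 15.999 = 191.9880
Summing the contributions gives the formula mass.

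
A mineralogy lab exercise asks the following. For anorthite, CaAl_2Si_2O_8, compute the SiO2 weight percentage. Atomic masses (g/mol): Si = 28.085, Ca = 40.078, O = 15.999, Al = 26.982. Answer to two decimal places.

43.19 wt%

Molar mass of CaAl_2Si_2O_8 = 1×40.078 + 2×26.982 + 2×28.085 + 8×15.999 = 278.204 g/mol.
Each formula unit contains 2 Si, equivalent to 2/1 = 2.0000 mol SiO2.
M(SiO2) = 1×28.085 + 2×15.999 = 60.083 g/mol.
Mass of SiO2 per formula unit = 2.0000 × 60.083 = 120.166 g.
SiO2 wt% = 120.166 / 278.204 × 100 = 43.19%.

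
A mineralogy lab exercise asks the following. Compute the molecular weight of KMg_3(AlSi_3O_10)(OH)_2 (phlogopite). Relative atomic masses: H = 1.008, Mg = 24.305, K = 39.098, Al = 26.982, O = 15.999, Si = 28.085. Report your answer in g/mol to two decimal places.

The formula mass is the sum 1×39.098 + 3×24.305 + 1×26.982 + 3×28.085 + 12×15.999 + 2×1.008.

417.25 g/mol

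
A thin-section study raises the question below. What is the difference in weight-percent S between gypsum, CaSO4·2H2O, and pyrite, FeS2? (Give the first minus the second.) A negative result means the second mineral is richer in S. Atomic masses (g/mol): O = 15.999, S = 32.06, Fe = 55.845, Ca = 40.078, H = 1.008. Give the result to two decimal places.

-34.83 percentage points

S in CaSO4·2H2O: molar mass 172.164 g/mol; 1×32.06 = 32.060 g → 18.62 wt%.
S in FeS2: molar mass 119.965 g/mol; 2×32.06 = 64.120 g → 53.45 wt%.
Difference = 18.62 − 53.45 = -34.83 percentage points.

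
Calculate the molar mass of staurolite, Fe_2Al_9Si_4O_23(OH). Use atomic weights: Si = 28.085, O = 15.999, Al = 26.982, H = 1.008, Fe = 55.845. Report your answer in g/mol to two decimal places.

The formula mass is the sum 2×55.845 + 9×26.982 + 4×28.085 + 24×15.999 + 1×1.008.

851.85 g/mol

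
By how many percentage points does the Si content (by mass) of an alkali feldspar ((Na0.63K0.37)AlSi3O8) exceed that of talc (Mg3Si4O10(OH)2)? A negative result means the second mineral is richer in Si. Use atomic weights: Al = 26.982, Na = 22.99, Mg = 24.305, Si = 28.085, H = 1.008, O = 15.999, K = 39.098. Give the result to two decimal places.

1.80 percentage points

Si in (Na0.63K0.37)AlSi3O8: molar mass 268.179 g/mol; 3×28.085 = 84.255 g → 31.42 wt%.
Si in Mg3Si4O10(OH)2: molar mass 379.259 g/mol; 4×28.085 = 112.340 g → 29.62 wt%.
Difference = 31.42 − 29.62 = 1.80 percentage points.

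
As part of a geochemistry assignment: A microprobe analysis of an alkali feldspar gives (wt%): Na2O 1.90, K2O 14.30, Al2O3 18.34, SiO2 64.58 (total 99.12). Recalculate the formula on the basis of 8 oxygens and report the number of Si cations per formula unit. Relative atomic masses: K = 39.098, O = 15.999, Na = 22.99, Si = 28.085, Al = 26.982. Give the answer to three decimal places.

Na2O: 1.90/61.979 = 0.03066 mol → 0.06132 mol Na, 0.03066 mol O.
K2O: 14.30/94.195 = 0.15181 mol → 0.30362 mol K, 0.15181 mol O.
Al2O3: 18.34/101.961 = 0.17987 mol → 0.35974 mol Al, 0.53961 mol O.
SiO2: 64.58/60.083 = 1.07485 mol → 1.07485 mol Si, 2.14970 mol O.
Total oxygen = 2.87178 mol. Normalization factor = 8/2.87178 = 2.78573.
Si per 8 O = 1.07485 × 2.78573 = 2.994.

2.994 Si apfu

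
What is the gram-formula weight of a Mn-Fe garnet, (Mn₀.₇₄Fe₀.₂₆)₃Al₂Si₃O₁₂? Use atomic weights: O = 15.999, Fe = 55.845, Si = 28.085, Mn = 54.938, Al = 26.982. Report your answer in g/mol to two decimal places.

The formula mass is the sum 2.22*54.938 + 0.78*55.845 + 2*26.982 + 3*28.085 + 12*15.999.

495.73 g/mol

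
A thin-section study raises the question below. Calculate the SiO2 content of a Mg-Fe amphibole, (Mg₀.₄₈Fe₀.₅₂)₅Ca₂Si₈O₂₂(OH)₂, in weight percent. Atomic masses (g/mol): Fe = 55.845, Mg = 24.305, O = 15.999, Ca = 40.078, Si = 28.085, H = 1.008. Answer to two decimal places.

53.74 wt%

M((Mg₀.₄₈Fe₀.₅₂)₅Ca₂Si₈O₂₂(OH)₂) = 894.357 g/mol; M(SiO2) = 60.083 g/mol.
Moles SiO2 per formula unit = 8 Si ÷ 1 = 8.0000.
SiO2 fraction = (8.0000 × 60.083) / 894.357 = 480.664/894.357 = 0.5374.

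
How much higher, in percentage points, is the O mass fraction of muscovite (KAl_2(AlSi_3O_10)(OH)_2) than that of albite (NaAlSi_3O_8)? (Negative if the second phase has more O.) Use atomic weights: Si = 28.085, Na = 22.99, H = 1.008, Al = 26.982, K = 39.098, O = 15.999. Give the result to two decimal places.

M(KAl_2(AlSi_3O_10)(OH)_2) = 398.303 g/mol, so wt% O = 191.988/398.303 × 100 = 48.20%.
M(NaAlSi_3O_8) = 262.219 g/mol, so wt% O = 127.992/262.219 × 100 = 48.81%.
48.20 − 48.81 = -0.61 pp.

-0.61 percentage points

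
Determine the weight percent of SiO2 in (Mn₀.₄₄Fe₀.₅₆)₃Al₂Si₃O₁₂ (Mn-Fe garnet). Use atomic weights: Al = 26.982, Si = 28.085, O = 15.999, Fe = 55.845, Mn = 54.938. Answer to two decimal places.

Formula mass = 496.545 g/mol.
3 Si → 3.0000 mol SiO2 per formula unit; M(SiO2) = 60.083, so SiO2 mass = 180.249 g.
180.249/496.545 × 100 = 36.30 wt%.

36.30 wt%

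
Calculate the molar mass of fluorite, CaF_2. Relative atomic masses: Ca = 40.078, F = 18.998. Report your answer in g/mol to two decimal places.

78.07 g/mol

The formula mass is the sum 1·40.078 + 2·18.998.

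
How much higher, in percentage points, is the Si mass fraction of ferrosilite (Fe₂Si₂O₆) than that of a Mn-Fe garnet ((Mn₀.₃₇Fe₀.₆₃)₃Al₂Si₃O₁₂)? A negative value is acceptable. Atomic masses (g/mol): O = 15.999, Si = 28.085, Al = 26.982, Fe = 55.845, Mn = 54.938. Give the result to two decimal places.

4.33 percentage points

M(Fe₂Si₂O₆) = 263.854 g/mol, so wt% Si = 56.170/263.854 × 100 = 21.29%.
M((Mn₀.₃₇Fe₀.₆₃)₃Al₂Si₃O₁₂) = 496.735 g/mol, so wt% Si = 84.255/496.735 × 100 = 16.96%.
21.29 − 16.96 = 4.33 pp.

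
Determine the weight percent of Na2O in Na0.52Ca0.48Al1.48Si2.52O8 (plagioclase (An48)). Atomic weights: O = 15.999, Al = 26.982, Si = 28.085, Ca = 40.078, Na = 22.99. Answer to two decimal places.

Molar mass of Na0.52Ca0.48Al1.48Si2.52O8 = 0.52*22.99 + 0.48*40.078 + 1.48*26.982 + 2.52*28.085 + 8*15.999 = 269.892 g/mol.
Each formula unit contains 0.52 Na, equivalent to 0.52/2 = 0.2600 mol Na2O.
M(Na2O) = 2×22.99 + 1×15.999 = 61.979 g/mol.
Mass of Na2O per formula unit = 0.2600 × 61.979 = 16.115 g.
Na2O wt% = 16.115 / 269.892 × 100 = 5.97%.

5.97 wt%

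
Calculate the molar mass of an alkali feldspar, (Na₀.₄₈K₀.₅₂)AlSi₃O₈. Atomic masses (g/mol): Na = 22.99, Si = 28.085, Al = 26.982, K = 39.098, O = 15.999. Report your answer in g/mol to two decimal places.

270.60 g/mol

M = 0.48·22.99 + 0.52·39.098 + 1·26.982 + 3·28.085 + 8·15.999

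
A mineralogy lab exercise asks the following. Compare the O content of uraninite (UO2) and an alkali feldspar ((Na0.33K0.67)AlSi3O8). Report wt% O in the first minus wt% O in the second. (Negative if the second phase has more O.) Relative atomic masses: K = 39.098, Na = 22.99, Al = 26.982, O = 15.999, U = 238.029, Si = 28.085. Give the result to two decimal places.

-35.03 percentage points

M(UO2) = 270.027 g/mol, so wt% O = 31.998/270.027 × 100 = 11.85%.
M((Na0.33K0.67)AlSi3O8) = 273.011 g/mol, so wt% O = 127.992/273.011 × 100 = 46.88%.
11.85 − 46.88 = -35.03 pp.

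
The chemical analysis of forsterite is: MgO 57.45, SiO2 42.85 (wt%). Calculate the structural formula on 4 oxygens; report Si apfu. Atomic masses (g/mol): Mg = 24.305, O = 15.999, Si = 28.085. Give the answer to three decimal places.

57.45 wt% MgO ÷ 40.304 g/mol = 1.42542 mol, giving 1.42542 Mg and 1.42542 O.
42.85 wt% SiO2 ÷ 60.083 g/mol = 0.71318 mol, giving 0.71318 Si and 1.42636 O.
Oxygen sums to 2.85178; scaling by 4/2.85178 = 1.40263 puts the formula on 4 O.
Si: 0.71318 × 1.40263 = 1.000 atoms per formula unit.

1.000 Si apfu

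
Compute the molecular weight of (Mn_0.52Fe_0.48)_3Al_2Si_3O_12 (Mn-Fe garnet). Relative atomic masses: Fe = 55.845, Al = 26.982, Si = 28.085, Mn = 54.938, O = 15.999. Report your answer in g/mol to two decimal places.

The formula mass is the sum 1.56*54.938 + 1.44*55.845 + 2*26.982 + 3*28.085 + 12*15.999.

496.33 g/mol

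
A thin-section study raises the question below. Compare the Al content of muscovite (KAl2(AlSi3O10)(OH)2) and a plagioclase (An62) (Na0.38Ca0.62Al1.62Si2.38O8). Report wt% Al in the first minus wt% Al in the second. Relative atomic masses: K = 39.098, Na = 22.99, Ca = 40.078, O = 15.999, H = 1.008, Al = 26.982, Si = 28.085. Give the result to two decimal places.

M(KAl2(AlSi3O10)(OH)2) = 398.303 g/mol, so wt% Al = 80.946/398.303 × 100 = 20.32%.
M(Na0.38Ca0.62Al1.62Si2.38O8) = 272.130 g/mol, so wt% Al = 43.711/272.130 × 100 = 16.06%.
20.32 − 16.06 = 4.26 pp.

4.26 percentage points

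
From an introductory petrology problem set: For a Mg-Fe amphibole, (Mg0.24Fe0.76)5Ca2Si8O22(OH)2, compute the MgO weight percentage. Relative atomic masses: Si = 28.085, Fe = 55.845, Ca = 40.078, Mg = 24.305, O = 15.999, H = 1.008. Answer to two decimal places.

5.19 wt%

Formula mass = 932.205 g/mol.
1.20 Mg → 1.2000 mol MgO per formula unit; M(MgO) = 40.304, so MgO mass = 48.365 g.
48.365/932.205 × 100 = 5.19 wt%.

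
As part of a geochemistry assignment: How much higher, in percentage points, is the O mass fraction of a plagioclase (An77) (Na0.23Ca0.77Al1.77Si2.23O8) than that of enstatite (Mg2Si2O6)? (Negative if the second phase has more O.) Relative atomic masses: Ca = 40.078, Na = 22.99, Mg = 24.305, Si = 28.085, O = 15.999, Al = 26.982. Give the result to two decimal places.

-1.19 percentage points

First mineral: 127.992 g O in 274.527 g formula = 46.62 wt% O.
Second mineral: 95.994 g O in 200.774 g formula = 47.81 wt% O.
46.62% − 47.81% gives a difference of -1.19 percentage points.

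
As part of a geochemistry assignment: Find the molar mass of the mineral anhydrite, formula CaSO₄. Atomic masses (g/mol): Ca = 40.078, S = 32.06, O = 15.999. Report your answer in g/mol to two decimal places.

136.13 g/mol

Ca: 1 × 40.078 = 40.0780
S: 1 × 32.06 = 32.0600
O: 4 × 15.999 = 63.9960
Summing the contributions gives the formula mass.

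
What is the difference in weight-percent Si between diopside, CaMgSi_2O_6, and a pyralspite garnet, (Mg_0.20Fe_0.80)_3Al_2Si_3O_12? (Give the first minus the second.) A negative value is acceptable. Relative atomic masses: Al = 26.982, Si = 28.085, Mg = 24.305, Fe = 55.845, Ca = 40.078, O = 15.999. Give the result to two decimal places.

Si in CaMgSi_2O_6: molar mass 216.547 g/mol; 2×28.085 = 56.170 g → 25.94 wt%.
Si in (Mg_0.20Fe_0.80)_3Al_2Si_3O_12: molar mass 478.818 g/mol; 3×28.085 = 84.255 g → 17.60 wt%.
Difference = 25.94 − 17.60 = 8.34 percentage points.

8.34 percentage points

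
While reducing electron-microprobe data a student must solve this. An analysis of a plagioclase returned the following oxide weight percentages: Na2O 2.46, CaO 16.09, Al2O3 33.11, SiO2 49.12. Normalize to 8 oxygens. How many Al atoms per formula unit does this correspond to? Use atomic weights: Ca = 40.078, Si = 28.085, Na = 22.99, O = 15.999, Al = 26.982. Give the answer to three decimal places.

1.770 Al apfu

Na2O (M=61.979): mol = 0.03969; Na = 0.07938, O = 0.03969.
CaO (M=56.077): mol = 0.28693; Ca = 0.28693, O = 0.28693.
Al2O3 (M=101.961): mol = 0.32473; Al = 0.64946, O = 0.97419.
SiO2 (M=60.083): mol = 0.81754; Si = 0.81754, O = 1.63508.
ΣO = 2.93589; factor = 8/ΣO = 2.72490.
Al apfu = 0.64946 × 2.72490 = 1.770.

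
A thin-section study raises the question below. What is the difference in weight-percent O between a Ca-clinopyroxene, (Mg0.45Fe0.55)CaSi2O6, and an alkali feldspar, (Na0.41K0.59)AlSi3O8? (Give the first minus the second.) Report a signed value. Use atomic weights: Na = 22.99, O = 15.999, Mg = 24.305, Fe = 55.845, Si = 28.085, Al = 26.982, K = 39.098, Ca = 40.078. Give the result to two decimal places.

M((Mg0.45Fe0.55)CaSi2O6) = 233.894 g/mol, so wt% O = 95.994/233.894 × 100 = 41.04%.
M((Na0.41K0.59)AlSi3O8) = 271.723 g/mol, so wt% O = 127.992/271.723 × 100 = 47.10%.
41.04 − 47.10 = -6.06 pp.

-6.06 percentage points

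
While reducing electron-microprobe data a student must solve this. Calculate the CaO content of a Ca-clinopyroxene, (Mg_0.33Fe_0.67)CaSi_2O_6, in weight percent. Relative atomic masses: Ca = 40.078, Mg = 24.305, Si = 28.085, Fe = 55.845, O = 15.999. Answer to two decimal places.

23.59 wt%

M((Mg_0.33Fe_0.67)CaSi_2O_6) = 237.679 g/mol; M(CaO) = 56.077 g/mol.
Moles CaO per formula unit = 1 Ca ÷ 1 = 1.0000.
CaO fraction = (1.0000 × 56.077) / 237.679 = 56.077/237.679 = 0.2359.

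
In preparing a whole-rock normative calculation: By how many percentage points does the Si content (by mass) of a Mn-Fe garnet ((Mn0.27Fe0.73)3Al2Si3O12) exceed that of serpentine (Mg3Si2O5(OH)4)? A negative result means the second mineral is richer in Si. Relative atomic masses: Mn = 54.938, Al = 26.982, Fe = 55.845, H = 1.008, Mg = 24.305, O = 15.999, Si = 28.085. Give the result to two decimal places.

-3.32 percentage points

First mineral: 84.255 g Si in 497.007 g formula = 16.95 wt% Si.
Second mineral: 56.170 g Si in 277.108 g formula = 20.27 wt% Si.
16.95% − 20.27% gives a difference of -3.32 percentage points.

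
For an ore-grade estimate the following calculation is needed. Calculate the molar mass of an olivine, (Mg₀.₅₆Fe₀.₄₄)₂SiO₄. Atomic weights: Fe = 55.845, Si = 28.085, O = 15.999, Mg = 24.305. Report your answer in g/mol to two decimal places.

The formula mass is the sum 1.12·24.305 + 0.88·55.845 + 1·28.085 + 4·15.999.

168.45 g/mol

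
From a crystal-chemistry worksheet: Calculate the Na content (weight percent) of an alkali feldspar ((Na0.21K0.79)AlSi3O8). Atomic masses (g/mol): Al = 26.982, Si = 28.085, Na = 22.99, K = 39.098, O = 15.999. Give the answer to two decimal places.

1.76 weight percent

M((Na0.21K0.79)AlSi3O8) = 274.944 g/mol.
Na contributes 0.21 × 22.99 = 4.828 g per mole.
4.828/274.944 = 0.0176 → 1.76%.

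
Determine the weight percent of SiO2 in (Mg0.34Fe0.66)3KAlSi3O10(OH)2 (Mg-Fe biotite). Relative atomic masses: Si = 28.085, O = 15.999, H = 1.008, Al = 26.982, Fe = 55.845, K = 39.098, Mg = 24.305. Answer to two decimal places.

Molar mass of (Mg0.34Fe0.66)3KAlSi3O10(OH)2 = 1.02*24.305 + 1.98*55.845 + 1*39.098 + 1*26.982 + 3*28.085 + 12*15.999 + 2*1.008 = 479.703 g/mol.
Each formula unit contains 3 Si, equivalent to 3/1 = 3.0000 mol SiO2.
M(SiO2) = 1×28.085 + 2×15.999 = 60.083 g/mol.
Mass of SiO2 per formula unit = 3.0000 × 60.083 = 180.249 g.
SiO2 wt% = 180.249 / 479.703 × 100 = 37.58%.

37.58 wt%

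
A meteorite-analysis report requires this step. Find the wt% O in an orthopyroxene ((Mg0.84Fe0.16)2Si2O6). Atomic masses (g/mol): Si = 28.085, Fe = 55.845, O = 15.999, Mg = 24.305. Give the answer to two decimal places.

45.52 weight percent

Molar mass of (Mg0.84Fe0.16)2Si2O6: 1.68*24.305 + 0.32*55.845 + 2*28.085 + 6*15.999 = 210.867 g/mol.
Mass of O per formula unit: 6 × 15.999 = 95.994 g.
Weight fraction O = 95.994 / 210.867 = 0.4552.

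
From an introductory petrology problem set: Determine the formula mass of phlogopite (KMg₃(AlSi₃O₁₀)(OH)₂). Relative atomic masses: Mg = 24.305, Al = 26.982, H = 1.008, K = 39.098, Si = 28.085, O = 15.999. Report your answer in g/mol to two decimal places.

417.25 g/mol

K: 1 × 39.098 = 39.0980
Mg: 3 × 24.305 = 72.9150
Al: 1 × 26.982 = 26.9820
Si: 3 × 28.085 = 84.2550
O: 12 × 15.999 = 191.9880
H: 2 × 1.008 = 2.0160
Summing the contributions gives the formula mass.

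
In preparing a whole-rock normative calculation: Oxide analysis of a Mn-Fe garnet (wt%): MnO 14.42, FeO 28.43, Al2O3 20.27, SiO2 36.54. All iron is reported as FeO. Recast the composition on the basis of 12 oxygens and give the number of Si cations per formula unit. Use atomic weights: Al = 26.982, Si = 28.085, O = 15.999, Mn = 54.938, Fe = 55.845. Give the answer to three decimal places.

3.026 Si apfu

14.42 wt% MnO ÷ 70.937 g/mol = 0.20328 mol, giving 0.20328 Mn and 0.20328 O.
28.43 wt% FeO ÷ 71.844 g/mol = 0.39572 mol, giving 0.39572 Fe and 0.39572 O.
20.27 wt% Al2O3 ÷ 101.961 g/mol = 0.19880 mol, giving 0.39760 Al and 0.59640 O.
36.54 wt% SiO2 ÷ 60.083 g/mol = 0.60816 mol, giving 0.60816 Si and 1.21632 O.
Oxygen sums to 2.41172; scaling by 12/2.41172 = 4.97570 puts the formula on 12 O.
Si: 0.60816 × 4.97570 = 3.026 atoms per formula unit.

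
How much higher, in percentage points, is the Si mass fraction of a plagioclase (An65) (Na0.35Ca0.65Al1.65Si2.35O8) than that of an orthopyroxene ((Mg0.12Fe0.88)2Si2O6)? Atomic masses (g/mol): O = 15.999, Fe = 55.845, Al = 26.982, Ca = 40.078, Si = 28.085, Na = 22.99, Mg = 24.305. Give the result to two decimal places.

2.29 percentage points

M(Na0.35Ca0.65Al1.65Si2.35O8) = 272.609 g/mol, so wt% Si = 66.000/272.609 × 100 = 24.21%.
M((Mg0.12Fe0.88)2Si2O6) = 256.284 g/mol, so wt% Si = 56.170/256.284 × 100 = 21.92%.
24.21 − 21.92 = 2.29 pp.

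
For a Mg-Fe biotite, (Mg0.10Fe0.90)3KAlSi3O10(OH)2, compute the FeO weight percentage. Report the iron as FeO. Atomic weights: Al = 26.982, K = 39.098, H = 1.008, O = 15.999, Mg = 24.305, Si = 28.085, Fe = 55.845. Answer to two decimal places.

38.61 wt%

Molar mass of (Mg0.10Fe0.90)3KAlSi3O10(OH)2 = 0.30×24.305 + 2.70×55.845 + 1×39.098 + 1×26.982 + 3×28.085 + 12×15.999 + 2×1.008 = 502.412 g/mol.
Each formula unit contains 2.70 Fe, equivalent to 2.70/1 = 2.7000 mol FeO.
M(FeO) = 1×55.845 + 1×15.999 = 71.844 g/mol.
Mass of FeO per formula unit = 2.7000 × 71.844 = 193.979 g.
FeO wt% = 193.979 / 502.412 × 100 = 38.61%.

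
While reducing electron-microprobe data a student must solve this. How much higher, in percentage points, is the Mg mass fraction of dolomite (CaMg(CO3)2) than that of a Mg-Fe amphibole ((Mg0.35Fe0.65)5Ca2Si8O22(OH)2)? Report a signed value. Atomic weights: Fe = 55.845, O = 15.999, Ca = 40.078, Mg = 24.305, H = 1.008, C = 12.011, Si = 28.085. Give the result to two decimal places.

First mineral: 24.305 g Mg in 184.399 g formula = 13.18 wt% Mg.
Second mineral: 42.534 g Mg in 914.858 g formula = 4.65 wt% Mg.
13.18% − 4.65% gives a difference of 8.53 percentage points.

8.53 percentage points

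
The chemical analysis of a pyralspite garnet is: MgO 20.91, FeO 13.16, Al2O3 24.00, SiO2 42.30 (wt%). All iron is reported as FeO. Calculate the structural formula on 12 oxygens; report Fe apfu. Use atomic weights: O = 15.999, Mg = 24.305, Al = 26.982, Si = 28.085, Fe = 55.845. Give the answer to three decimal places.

0.781 Fe apfu

20.91 wt% MgO ÷ 40.304 g/mol = 0.51881 mol, giving 0.51881 Mg and 0.51881 O.
13.16 wt% FeO ÷ 71.844 g/mol = 0.18317 mol, giving 0.18317 Fe and 0.18317 O.
24.00 wt% Al2O3 ÷ 101.961 g/mol = 0.23538 mol, giving 0.47076 Al and 0.70614 O.
42.30 wt% SiO2 ÷ 60.083 g/mol = 0.70403 mol, giving 0.70403 Si and 1.40806 O.
Oxygen sums to 2.81618; scaling by 12/2.81618 = 4.26109 puts the formula on 12 O.
Fe: 0.18317 × 4.26109 = 0.781 atoms per formula unit.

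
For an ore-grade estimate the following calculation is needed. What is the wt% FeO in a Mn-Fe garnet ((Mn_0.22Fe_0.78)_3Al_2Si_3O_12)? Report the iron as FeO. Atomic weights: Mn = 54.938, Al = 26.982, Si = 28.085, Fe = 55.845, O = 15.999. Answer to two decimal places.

33.82 wt%

M((Mn_0.22Fe_0.78)_3Al_2Si_3O_12) = 497.143 g/mol; M(FeO) = 71.844 g/mol.
Moles FeO per formula unit = 2.34 Fe ÷ 1 = 2.3400.
FeO fraction = (2.3400 × 71.844) / 497.143 = 168.115/497.143 = 0.3382.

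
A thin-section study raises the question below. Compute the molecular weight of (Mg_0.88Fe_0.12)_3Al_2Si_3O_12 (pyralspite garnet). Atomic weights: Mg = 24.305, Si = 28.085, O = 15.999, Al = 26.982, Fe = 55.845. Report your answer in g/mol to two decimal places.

The formula mass is the sum 2.64×24.305 + 0.36×55.845 + 2×26.982 + 3×28.085 + 12×15.999.

414.48 g/mol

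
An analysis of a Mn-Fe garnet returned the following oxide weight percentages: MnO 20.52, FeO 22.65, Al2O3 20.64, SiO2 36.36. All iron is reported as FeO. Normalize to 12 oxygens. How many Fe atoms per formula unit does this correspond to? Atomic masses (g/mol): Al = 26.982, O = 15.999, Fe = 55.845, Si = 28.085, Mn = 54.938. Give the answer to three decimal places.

20.52 wt% MnO ÷ 70.937 g/mol = 0.28927 mol, giving 0.28927 Mn and 0.28927 O.
22.65 wt% FeO ÷ 71.844 g/mol = 0.31527 mol, giving 0.31527 Fe and 0.31527 O.
20.64 wt% Al2O3 ÷ 101.961 g/mol = 0.20243 mol, giving 0.40486 Al and 0.60729 O.
36.36 wt% SiO2 ÷ 60.083 g/mol = 0.60516 mol, giving 0.60516 Si and 1.21032 O.
Oxygen sums to 2.42215; scaling by 12/2.42215 = 4.95428 puts the formula on 12 O.
Fe: 0.31527 × 4.95428 = 1.562 atoms per formula unit.

1.562 Fe apfu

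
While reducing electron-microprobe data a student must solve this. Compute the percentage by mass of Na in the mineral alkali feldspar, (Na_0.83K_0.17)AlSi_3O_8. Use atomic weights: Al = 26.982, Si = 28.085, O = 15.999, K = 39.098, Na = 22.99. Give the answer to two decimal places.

Formula mass = 0.83×22.99 + 0.17×39.098 + 1×26.982 + 3×28.085 + 8×15.999 = 264.957 g/mol, of which 19.082 g is Na.
So Na makes up 19.082/264.957 = 0.0720 of the mass, i.e. 7.20%.

7.20 weight percent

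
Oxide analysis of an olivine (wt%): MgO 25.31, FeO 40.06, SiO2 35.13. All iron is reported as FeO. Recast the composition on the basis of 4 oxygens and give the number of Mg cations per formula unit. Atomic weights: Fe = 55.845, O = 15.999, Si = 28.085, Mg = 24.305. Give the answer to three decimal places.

25.31 wt% MgO ÷ 40.304 g/mol = 0.62798 mol, giving 0.62798 Mg and 0.62798 O.
40.06 wt% FeO ÷ 71.844 g/mol = 0.55760 mol, giving 0.55760 Fe and 0.55760 O.
35.13 wt% SiO2 ÷ 60.083 g/mol = 0.58469 mol, giving 0.58469 Si and 1.16938 O.
Oxygen sums to 2.35496; scaling by 4/2.35496 = 1.69854 puts the formula on 4 O.
Mg: 0.62798 × 1.69854 = 1.067 atoms per formula unit.

1.067 Mg apfu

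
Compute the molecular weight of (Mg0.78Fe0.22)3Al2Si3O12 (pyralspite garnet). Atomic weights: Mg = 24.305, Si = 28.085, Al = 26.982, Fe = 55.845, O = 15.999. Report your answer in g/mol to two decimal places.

423.94 g/mol

Mg: 2.34 × 24.305 = 56.8737
Fe: 0.66 × 55.845 = 36.8577
Al: 2 × 26.982 = 53.9640
Si: 3 × 28.085 = 84.2550
O: 12 × 15.999 = 191.9880
Summing the contributions gives the formula mass.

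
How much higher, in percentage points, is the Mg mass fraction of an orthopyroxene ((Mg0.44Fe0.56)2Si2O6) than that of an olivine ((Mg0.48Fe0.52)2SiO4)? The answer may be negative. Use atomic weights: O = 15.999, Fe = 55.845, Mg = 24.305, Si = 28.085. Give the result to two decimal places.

M((Mg0.44Fe0.56)2Si2O6) = 236.099 g/mol, so wt% Mg = 21.388/236.099 × 100 = 9.06%.
M((Mg0.48Fe0.52)2SiO4) = 173.493 g/mol, so wt% Mg = 23.333/173.493 × 100 = 13.45%.
9.06 − 13.45 = -4.39 pp.

-4.39 percentage points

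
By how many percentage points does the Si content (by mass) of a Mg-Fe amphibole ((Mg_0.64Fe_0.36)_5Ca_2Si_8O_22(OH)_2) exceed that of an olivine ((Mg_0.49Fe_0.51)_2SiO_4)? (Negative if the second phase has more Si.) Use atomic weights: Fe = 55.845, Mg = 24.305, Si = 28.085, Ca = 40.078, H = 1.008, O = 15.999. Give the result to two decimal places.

9.60 percentage points

M((Mg_0.64Fe_0.36)_5Ca_2Si_8O_22(OH)_2) = 869.125 g/mol, so wt% Si = 224.680/869.125 × 100 = 25.85%.
M((Mg_0.49Fe_0.51)_2SiO_4) = 172.862 g/mol, so wt% Si = 28.085/172.862 × 100 = 16.25%.
25.85 − 16.25 = 9.60 pp.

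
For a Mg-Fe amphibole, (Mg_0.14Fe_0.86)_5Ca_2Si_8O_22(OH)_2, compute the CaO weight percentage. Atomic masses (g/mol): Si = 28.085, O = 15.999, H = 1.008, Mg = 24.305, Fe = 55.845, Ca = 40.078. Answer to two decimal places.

11.83 wt%

Formula mass = 947.975 g/mol.
2 Ca → 2.0000 mol CaO per formula unit; M(CaO) = 56.077, so CaO mass = 112.154 g.
112.154/947.975 × 100 = 11.83 wt%.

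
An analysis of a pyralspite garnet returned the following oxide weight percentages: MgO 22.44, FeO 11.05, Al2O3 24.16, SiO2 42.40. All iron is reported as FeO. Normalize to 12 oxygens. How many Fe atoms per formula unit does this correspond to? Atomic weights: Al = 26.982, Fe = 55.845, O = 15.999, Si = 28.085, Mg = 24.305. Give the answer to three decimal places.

MgO (M=40.304): mol = 0.55677; Mg = 0.55677, O = 0.55677.
FeO (M=71.844): mol = 0.15381; Fe = 0.15381, O = 0.15381.
Al2O3 (M=101.961): mol = 0.23695; Al = 0.47390, O = 0.71085.
SiO2 (M=60.083): mol = 0.70569; Si = 0.70569, O = 1.41138.
ΣO = 2.83281; factor = 12/ΣO = 4.23608.
Fe apfu = 0.15381 × 4.23608 = 0.652.

0.652 Fe apfu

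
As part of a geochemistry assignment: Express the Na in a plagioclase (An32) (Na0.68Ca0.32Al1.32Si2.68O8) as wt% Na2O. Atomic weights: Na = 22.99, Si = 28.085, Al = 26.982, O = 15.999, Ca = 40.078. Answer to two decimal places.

M(Na0.68Ca0.32Al1.32Si2.68O8) = 267.334 g/mol; M(Na2O) = 61.979 g/mol.
Moles Na2O per formula unit = 0.68 Na ÷ 2 = 0.3400.
Na2O fraction = (0.3400 × 61.979) / 267.334 = 21.073/267.334 = 0.0788.

7.88 wt%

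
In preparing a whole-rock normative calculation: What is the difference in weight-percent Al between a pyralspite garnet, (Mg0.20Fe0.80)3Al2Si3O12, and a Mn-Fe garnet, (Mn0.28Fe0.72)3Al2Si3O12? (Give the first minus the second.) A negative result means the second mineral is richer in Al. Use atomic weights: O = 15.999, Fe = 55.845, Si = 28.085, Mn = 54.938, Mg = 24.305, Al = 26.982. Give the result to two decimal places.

0.41 percentage points

Al in (Mg0.20Fe0.80)3Al2Si3O12: molar mass 478.818 g/mol; 2×26.982 = 53.964 g → 11.27 wt%.
Al in (Mn0.28Fe0.72)3Al2Si3O12: molar mass 496.980 g/mol; 2×26.982 = 53.964 g → 10.86 wt%.
Difference = 11.27 − 10.86 = 0.41 percentage points.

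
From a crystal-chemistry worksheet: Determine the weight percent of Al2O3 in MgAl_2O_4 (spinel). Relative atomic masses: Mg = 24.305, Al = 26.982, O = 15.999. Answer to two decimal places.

71.67 wt%

M(MgAl_2O_4) = 142.265 g/mol; M(Al2O3) = 101.961 g/mol.
Moles Al2O3 per formula unit = 2 Al ÷ 2 = 1.0000.
Al2O3 fraction = (1.0000 × 101.961) / 142.265 = 101.961/142.265 = 0.7167.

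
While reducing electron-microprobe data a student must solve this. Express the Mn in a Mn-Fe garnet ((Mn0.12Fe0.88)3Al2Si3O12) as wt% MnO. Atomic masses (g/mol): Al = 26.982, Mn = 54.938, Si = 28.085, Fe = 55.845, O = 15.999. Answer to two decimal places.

Molar mass of (Mn0.12Fe0.88)3Al2Si3O12 = 0.36*54.938 + 2.64*55.845 + 2*26.982 + 3*28.085 + 12*15.999 = 497.415 g/mol.
Each formula unit contains 0.36 Mn, equivalent to 0.36/1 = 0.3600 mol MnO.
M(MnO) = 1×54.938 + 1×15.999 = 70.937 g/mol.
Mass of MnO per formula unit = 0.3600 × 70.937 = 25.537 g.
MnO wt% = 25.537 / 497.415 × 100 = 5.13%.

5.13 wt%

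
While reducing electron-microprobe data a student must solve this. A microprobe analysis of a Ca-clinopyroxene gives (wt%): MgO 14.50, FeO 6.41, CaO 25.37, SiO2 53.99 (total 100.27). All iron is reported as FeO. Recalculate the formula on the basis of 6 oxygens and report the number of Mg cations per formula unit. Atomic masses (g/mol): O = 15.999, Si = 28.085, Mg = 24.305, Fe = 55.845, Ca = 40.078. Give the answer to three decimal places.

0.800 Mg apfu

14.50 wt% MgO ÷ 40.304 g/mol = 0.35977 mol, giving 0.35977 Mg and 0.35977 O.
6.41 wt% FeO ÷ 71.844 g/mol = 0.08922 mol, giving 0.08922 Fe and 0.08922 O.
25.37 wt% CaO ÷ 56.077 g/mol = 0.45241 mol, giving 0.45241 Ca and 0.45241 O.
53.99 wt% SiO2 ÷ 60.083 g/mol = 0.89859 mol, giving 0.89859 Si and 1.79718 O.
Oxygen sums to 2.69858; scaling by 6/2.69858 = 2.22339 puts the formula on 6 O.
Mg: 0.35977 × 2.22339 = 0.800 atoms per formula unit.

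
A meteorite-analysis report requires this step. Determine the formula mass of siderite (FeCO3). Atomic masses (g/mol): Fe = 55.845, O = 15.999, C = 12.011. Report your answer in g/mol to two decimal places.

115.85 g/mol

The formula mass is the sum 1·55.845 + 1·12.011 + 3·15.999.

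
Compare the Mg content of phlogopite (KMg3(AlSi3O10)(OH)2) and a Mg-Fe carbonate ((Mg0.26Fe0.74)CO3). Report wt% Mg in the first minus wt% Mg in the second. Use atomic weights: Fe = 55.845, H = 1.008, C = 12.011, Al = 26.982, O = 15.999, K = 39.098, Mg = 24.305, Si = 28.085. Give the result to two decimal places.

11.60 percentage points

M(KMg3(AlSi3O10)(OH)2) = 417.254 g/mol, so wt% Mg = 72.915/417.254 × 100 = 17.47%.
M((Mg0.26Fe0.74)CO3) = 107.653 g/mol, so wt% Mg = 6.319/107.653 × 100 = 5.87%.
17.47 − 5.87 = 11.60 pp.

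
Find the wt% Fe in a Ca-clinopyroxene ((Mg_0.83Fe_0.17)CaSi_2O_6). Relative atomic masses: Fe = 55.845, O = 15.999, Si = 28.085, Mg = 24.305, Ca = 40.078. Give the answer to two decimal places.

Molar mass of (Mg_0.83Fe_0.17)CaSi_2O_6: 0.83·24.305 + 0.17·55.845 + 1·40.078 + 2·28.085 + 6·15.999 = 221.909 g/mol.
Mass of Fe per formula unit: 0.17 × 55.845 = 9.494 g.
Weight fraction Fe = 9.494 / 221.909 = 0.0428.

4.28 wt%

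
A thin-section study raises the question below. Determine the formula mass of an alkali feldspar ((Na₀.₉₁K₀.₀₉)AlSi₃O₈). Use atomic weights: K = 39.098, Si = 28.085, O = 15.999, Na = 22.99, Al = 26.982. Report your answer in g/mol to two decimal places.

M = 0.91*22.99 + 0.09*39.098 + 1*26.982 + 3*28.085 + 8*15.999

263.67 g/mol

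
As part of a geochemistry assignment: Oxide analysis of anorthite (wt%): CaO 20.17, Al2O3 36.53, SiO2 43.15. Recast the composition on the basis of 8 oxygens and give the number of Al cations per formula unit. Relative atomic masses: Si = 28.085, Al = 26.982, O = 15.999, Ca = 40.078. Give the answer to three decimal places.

20.17 wt% CaO ÷ 56.077 g/mol = 0.35968 mol, giving 0.35968 Ca and 0.35968 O.
36.53 wt% Al2O3 ÷ 101.961 g/mol = 0.35827 mol, giving 0.71654 Al and 1.07481 O.
43.15 wt% SiO2 ÷ 60.083 g/mol = 0.71817 mol, giving 0.71817 Si and 1.43634 O.
Oxygen sums to 2.87083; scaling by 8/2.87083 = 2.78665 puts the formula on 8 O.
Al: 0.71654 × 2.78665 = 1.997 atoms per formula unit.

1.997 Al apfu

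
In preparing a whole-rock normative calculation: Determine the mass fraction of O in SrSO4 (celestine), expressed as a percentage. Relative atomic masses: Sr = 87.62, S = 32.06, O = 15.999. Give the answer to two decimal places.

Molar mass of SrSO4: 1*87.62 + 1*32.06 + 4*15.999 = 183.676 g/mol.
Mass of O per formula unit: 4 × 15.999 = 63.996 g.
Weight fraction O = 63.996 / 183.676 = 0.3484.

34.84 mass %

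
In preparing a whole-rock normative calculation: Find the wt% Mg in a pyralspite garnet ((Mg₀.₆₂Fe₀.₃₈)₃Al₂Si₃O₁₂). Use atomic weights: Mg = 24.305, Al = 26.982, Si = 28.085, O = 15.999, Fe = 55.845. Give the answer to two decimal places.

M((Mg₀.₆₂Fe₀.₃₈)₃Al₂Si₃O₁₂) = 439.078 g/mol.
Mg contributes 1.86 × 24.305 = 45.207 g per mole.
45.207/439.078 = 0.1030 → 10.30%.

10.30 mass %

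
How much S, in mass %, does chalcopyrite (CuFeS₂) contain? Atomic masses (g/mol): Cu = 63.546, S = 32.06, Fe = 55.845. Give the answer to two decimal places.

Formula mass = 1×63.546 + 1×55.845 + 2×32.06 = 183.511 g/mol, of which 64.120 g is S.
So S makes up 64.120/183.511 = 0.3494 of the mass, i.e. 34.94%.

34.94 mass %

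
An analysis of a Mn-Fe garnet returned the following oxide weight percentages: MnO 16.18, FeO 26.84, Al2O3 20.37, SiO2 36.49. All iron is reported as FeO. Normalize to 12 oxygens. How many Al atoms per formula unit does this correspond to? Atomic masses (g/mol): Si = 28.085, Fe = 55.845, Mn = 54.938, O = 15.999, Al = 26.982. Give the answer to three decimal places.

1.985 Al apfu

16.18 wt% MnO ÷ 70.937 g/mol = 0.22809 mol, giving 0.22809 Mn and 0.22809 O.
26.84 wt% FeO ÷ 71.844 g/mol = 0.37359 mol, giving 0.37359 Fe and 0.37359 O.
20.37 wt% Al2O3 ÷ 101.961 g/mol = 0.19978 mol, giving 0.39956 Al and 0.59934 O.
36.49 wt% SiO2 ÷ 60.083 g/mol = 0.60733 mol, giving 0.60733 Si and 1.21466 O.
Oxygen sums to 2.41568; scaling by 12/2.41568 = 4.96755 puts the formula on 12 O.
Al: 0.39956 × 4.96755 = 1.985 atoms per formula unit.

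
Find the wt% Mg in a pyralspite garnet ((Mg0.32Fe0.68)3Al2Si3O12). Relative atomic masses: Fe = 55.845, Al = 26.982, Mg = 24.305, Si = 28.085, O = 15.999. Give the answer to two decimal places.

M((Mg0.32Fe0.68)3Al2Si3O12) = 467.464 g/mol.
Mg contributes 0.96 × 24.305 = 23.333 g per mole.
23.333/467.464 = 0.0499 → 4.99%.

4.99 weight percent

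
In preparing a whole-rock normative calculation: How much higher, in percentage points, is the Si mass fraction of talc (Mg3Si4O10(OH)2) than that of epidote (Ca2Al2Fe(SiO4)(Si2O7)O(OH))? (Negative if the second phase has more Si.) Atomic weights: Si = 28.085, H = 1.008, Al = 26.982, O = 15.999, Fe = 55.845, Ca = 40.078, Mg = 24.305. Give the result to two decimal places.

12.18 percentage points

Si in Mg3Si4O10(OH)2: molar mass 379.259 g/mol; 4×28.085 = 112.340 g → 29.62 wt%.
Si in Ca2Al2Fe(SiO4)(Si2O7)O(OH): molar mass 483.215 g/mol; 3×28.085 = 84.255 g → 17.44 wt%.
Difference = 29.62 − 17.44 = 12.18 percentage points.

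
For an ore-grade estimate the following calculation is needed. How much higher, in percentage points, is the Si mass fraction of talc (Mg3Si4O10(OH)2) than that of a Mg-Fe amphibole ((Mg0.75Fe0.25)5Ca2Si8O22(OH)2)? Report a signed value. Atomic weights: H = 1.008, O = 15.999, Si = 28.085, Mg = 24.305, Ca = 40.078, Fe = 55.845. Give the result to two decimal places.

Si in Mg3Si4O10(OH)2: molar mass 379.259 g/mol; 4×28.085 = 112.340 g → 29.62 wt%.
Si in (Mg0.75Fe0.25)5Ca2Si8O22(OH)2: molar mass 851.778 g/mol; 8×28.085 = 224.680 g → 26.38 wt%.
Difference = 29.62 − 26.38 = 3.24 percentage points.

3.24 percentage points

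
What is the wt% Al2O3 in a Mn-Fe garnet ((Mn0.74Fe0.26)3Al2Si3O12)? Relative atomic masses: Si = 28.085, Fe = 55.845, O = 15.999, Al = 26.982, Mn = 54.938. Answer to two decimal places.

20.57 wt%

M((Mn0.74Fe0.26)3Al2Si3O12) = 495.728 g/mol; M(Al2O3) = 101.961 g/mol.
Moles Al2O3 per formula unit = 2 Al ÷ 2 = 1.0000.
Al2O3 fraction = (1.0000 × 101.961) / 495.728 = 101.961/495.728 = 0.2057.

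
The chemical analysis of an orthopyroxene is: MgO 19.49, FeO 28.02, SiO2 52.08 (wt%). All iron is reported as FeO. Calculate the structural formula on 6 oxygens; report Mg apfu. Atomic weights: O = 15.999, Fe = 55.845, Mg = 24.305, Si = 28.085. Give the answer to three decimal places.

19.49 wt% MgO ÷ 40.304 g/mol = 0.48357 mol, giving 0.48357 Mg and 0.48357 O.
28.02 wt% FeO ÷ 71.844 g/mol = 0.39001 mol, giving 0.39001 Fe and 0.39001 O.
52.08 wt% SiO2 ÷ 60.083 g/mol = 0.86680 mol, giving 0.86680 Si and 1.73360 O.
Oxygen sums to 2.60718; scaling by 6/2.60718 = 2.30134 puts the formula on 6 O.
Mg: 0.48357 × 2.30134 = 1.113 atoms per formula unit.

1.113 Mg apfu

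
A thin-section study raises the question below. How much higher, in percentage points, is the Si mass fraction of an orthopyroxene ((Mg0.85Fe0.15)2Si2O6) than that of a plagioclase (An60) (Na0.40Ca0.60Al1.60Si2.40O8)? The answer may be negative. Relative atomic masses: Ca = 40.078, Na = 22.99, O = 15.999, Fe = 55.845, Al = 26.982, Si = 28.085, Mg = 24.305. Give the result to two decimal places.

Si in (Mg0.85Fe0.15)2Si2O6: molar mass 210.236 g/mol; 2×28.085 = 56.170 g → 26.72 wt%.
Si in Na0.40Ca0.60Al1.60Si2.40O8: molar mass 271.810 g/mol; 2.40×28.085 = 67.404 g → 24.80 wt%.
Difference = 26.72 − 24.80 = 1.92 percentage points.

1.92 percentage points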